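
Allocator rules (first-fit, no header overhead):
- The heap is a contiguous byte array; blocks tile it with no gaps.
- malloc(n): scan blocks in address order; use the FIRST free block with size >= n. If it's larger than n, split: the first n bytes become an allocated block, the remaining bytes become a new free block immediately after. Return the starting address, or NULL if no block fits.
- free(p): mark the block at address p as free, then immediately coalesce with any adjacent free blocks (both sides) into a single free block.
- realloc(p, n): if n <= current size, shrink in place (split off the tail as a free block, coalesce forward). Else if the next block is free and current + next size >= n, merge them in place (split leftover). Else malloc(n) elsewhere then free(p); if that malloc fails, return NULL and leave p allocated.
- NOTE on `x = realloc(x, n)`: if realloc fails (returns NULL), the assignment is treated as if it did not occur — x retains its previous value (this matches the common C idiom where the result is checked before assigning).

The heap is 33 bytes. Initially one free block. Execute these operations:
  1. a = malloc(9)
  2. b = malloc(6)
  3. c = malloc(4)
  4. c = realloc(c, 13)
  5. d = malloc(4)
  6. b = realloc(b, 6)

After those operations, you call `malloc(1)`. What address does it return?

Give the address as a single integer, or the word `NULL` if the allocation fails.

Op 1: a = malloc(9) -> a = 0; heap: [0-8 ALLOC][9-32 FREE]
Op 2: b = malloc(6) -> b = 9; heap: [0-8 ALLOC][9-14 ALLOC][15-32 FREE]
Op 3: c = malloc(4) -> c = 15; heap: [0-8 ALLOC][9-14 ALLOC][15-18 ALLOC][19-32 FREE]
Op 4: c = realloc(c, 13) -> c = 15; heap: [0-8 ALLOC][9-14 ALLOC][15-27 ALLOC][28-32 FREE]
Op 5: d = malloc(4) -> d = 28; heap: [0-8 ALLOC][9-14 ALLOC][15-27 ALLOC][28-31 ALLOC][32-32 FREE]
Op 6: b = realloc(b, 6) -> b = 9; heap: [0-8 ALLOC][9-14 ALLOC][15-27 ALLOC][28-31 ALLOC][32-32 FREE]
malloc(1): first-fit scan over [0-8 ALLOC][9-14 ALLOC][15-27 ALLOC][28-31 ALLOC][32-32 FREE] -> 32

Answer: 32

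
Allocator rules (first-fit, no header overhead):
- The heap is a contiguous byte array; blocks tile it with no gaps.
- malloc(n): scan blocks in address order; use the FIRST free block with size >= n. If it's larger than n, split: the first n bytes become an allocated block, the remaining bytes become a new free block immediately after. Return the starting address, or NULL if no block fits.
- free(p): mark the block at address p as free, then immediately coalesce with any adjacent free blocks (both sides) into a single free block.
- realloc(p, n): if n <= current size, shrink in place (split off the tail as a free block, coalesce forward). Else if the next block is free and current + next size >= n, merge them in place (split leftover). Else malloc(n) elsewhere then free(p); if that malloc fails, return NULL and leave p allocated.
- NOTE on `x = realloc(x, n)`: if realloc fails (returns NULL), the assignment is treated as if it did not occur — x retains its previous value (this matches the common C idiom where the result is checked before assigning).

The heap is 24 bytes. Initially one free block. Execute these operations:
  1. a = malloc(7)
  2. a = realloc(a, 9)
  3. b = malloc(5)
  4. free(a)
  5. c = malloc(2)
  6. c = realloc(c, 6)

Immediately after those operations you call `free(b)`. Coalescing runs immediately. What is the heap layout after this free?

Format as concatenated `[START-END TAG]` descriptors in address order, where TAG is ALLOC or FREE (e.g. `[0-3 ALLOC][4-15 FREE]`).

Op 1: a = malloc(7) -> a = 0; heap: [0-6 ALLOC][7-23 FREE]
Op 2: a = realloc(a, 9) -> a = 0; heap: [0-8 ALLOC][9-23 FREE]
Op 3: b = malloc(5) -> b = 9; heap: [0-8 ALLOC][9-13 ALLOC][14-23 FREE]
Op 4: free(a) -> (freed a); heap: [0-8 FREE][9-13 ALLOC][14-23 FREE]
Op 5: c = malloc(2) -> c = 0; heap: [0-1 ALLOC][2-8 FREE][9-13 ALLOC][14-23 FREE]
Op 6: c = realloc(c, 6) -> c = 0; heap: [0-5 ALLOC][6-8 FREE][9-13 ALLOC][14-23 FREE]
free(b): b = 9 -> block [9-13 ALLOC]; mark free, coalesce with adjacent free neighbors -> [0-5 ALLOC][6-23 FREE]

Answer: [0-5 ALLOC][6-23 FREE]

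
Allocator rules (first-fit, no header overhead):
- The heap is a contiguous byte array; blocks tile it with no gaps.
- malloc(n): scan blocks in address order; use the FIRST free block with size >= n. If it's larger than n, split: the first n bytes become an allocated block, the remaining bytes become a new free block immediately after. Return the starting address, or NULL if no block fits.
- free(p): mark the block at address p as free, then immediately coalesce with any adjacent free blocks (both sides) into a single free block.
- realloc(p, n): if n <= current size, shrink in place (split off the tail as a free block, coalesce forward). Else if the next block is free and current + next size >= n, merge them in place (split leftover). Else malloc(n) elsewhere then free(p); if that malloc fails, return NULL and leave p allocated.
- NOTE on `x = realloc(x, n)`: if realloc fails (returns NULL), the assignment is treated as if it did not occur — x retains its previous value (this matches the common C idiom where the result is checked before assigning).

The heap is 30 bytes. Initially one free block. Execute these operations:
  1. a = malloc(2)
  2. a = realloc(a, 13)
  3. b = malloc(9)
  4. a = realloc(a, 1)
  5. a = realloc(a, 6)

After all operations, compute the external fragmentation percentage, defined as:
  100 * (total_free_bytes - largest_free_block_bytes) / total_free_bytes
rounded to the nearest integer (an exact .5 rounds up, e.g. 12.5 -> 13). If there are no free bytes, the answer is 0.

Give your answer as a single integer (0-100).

Answer: 47

Derivation:
Op 1: a = malloc(2) -> a = 0; heap: [0-1 ALLOC][2-29 FREE]
Op 2: a = realloc(a, 13) -> a = 0; heap: [0-12 ALLOC][13-29 FREE]
Op 3: b = malloc(9) -> b = 13; heap: [0-12 ALLOC][13-21 ALLOC][22-29 FREE]
Op 4: a = realloc(a, 1) -> a = 0; heap: [0-0 ALLOC][1-12 FREE][13-21 ALLOC][22-29 FREE]
Op 5: a = realloc(a, 6) -> a = 0; heap: [0-5 ALLOC][6-12 FREE][13-21 ALLOC][22-29 FREE]
Free blocks: [7 8] total_free=15 largest=8 -> 100*(15-8)/15 = 700/15 ≈ 46.667 -> rounds to 47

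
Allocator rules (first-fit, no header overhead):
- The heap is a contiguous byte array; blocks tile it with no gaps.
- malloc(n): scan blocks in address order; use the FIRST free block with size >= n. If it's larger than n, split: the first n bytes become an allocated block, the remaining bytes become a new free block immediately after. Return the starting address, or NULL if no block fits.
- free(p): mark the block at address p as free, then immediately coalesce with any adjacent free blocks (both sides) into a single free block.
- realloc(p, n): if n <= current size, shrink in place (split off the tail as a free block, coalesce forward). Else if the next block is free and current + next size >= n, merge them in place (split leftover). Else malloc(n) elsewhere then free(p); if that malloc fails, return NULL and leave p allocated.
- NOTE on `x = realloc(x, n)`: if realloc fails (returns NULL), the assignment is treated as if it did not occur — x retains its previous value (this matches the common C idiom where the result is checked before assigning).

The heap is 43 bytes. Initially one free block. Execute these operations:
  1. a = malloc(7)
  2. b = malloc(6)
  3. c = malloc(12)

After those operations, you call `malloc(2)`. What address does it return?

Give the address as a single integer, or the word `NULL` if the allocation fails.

Op 1: a = malloc(7) -> a = 0; heap: [0-6 ALLOC][7-42 FREE]
Op 2: b = malloc(6) -> b = 7; heap: [0-6 ALLOC][7-12 ALLOC][13-42 FREE]
Op 3: c = malloc(12) -> c = 13; heap: [0-6 ALLOC][7-12 ALLOC][13-24 ALLOC][25-42 FREE]
malloc(2): first-fit scan over [0-6 ALLOC][7-12 ALLOC][13-24 ALLOC][25-42 FREE] -> 25

Answer: 25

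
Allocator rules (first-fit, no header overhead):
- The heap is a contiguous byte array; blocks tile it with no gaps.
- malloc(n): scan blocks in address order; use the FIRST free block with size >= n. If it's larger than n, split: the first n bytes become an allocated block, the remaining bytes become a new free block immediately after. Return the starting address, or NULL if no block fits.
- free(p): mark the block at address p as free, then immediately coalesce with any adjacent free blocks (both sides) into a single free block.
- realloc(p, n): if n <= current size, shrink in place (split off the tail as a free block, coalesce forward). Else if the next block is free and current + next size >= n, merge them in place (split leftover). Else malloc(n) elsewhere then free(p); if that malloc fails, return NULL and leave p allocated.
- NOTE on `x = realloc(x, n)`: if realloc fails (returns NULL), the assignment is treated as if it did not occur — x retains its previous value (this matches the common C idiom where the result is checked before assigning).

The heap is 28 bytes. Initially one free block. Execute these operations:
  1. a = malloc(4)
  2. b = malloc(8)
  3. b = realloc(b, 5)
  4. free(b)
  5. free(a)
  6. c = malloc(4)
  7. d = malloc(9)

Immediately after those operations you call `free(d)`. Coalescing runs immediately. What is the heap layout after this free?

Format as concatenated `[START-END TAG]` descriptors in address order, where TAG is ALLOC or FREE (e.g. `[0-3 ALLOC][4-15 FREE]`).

Answer: [0-3 ALLOC][4-27 FREE]

Derivation:
Op 1: a = malloc(4) -> a = 0; heap: [0-3 ALLOC][4-27 FREE]
Op 2: b = malloc(8) -> b = 4; heap: [0-3 ALLOC][4-11 ALLOC][12-27 FREE]
Op 3: b = realloc(b, 5) -> b = 4; heap: [0-3 ALLOC][4-8 ALLOC][9-27 FREE]
Op 4: free(b) -> (freed b); heap: [0-3 ALLOC][4-27 FREE]
Op 5: free(a) -> (freed a); heap: [0-27 FREE]
Op 6: c = malloc(4) -> c = 0; heap: [0-3 ALLOC][4-27 FREE]
Op 7: d = malloc(9) -> d = 4; heap: [0-3 ALLOC][4-12 ALLOC][13-27 FREE]
free(d): d = 4 -> block [4-12 ALLOC]; mark free, coalesce with adjacent free neighbors -> [0-3 ALLOC][4-27 FREE]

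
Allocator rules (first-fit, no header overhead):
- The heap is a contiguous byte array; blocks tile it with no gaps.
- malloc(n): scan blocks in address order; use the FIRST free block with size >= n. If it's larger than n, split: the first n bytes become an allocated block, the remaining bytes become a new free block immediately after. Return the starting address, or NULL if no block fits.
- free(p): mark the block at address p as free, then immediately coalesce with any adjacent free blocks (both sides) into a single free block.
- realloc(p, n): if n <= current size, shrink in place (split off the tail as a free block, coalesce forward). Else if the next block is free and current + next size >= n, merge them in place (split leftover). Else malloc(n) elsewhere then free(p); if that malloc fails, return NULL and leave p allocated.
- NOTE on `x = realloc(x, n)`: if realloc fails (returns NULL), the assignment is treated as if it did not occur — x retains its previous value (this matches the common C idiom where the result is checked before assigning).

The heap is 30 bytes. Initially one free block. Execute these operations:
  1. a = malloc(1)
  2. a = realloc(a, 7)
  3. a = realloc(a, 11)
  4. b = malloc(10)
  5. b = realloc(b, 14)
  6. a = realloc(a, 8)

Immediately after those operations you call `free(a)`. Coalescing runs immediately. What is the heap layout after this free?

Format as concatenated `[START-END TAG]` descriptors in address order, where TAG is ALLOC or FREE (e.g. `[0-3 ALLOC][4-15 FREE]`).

Answer: [0-10 FREE][11-24 ALLOC][25-29 FREE]

Derivation:
Op 1: a = malloc(1) -> a = 0; heap: [0-0 ALLOC][1-29 FREE]
Op 2: a = realloc(a, 7) -> a = 0; heap: [0-6 ALLOC][7-29 FREE]
Op 3: a = realloc(a, 11) -> a = 0; heap: [0-10 ALLOC][11-29 FREE]
Op 4: b = malloc(10) -> b = 11; heap: [0-10 ALLOC][11-20 ALLOC][21-29 FREE]
Op 5: b = realloc(b, 14) -> b = 11; heap: [0-10 ALLOC][11-24 ALLOC][25-29 FREE]
Op 6: a = realloc(a, 8) -> a = 0; heap: [0-7 ALLOC][8-10 FREE][11-24 ALLOC][25-29 FREE]
free(a): a = 0 -> block [0-7 ALLOC]; mark free, coalesce with adjacent free neighbors -> [0-10 FREE][11-24 ALLOC][25-29 FREE]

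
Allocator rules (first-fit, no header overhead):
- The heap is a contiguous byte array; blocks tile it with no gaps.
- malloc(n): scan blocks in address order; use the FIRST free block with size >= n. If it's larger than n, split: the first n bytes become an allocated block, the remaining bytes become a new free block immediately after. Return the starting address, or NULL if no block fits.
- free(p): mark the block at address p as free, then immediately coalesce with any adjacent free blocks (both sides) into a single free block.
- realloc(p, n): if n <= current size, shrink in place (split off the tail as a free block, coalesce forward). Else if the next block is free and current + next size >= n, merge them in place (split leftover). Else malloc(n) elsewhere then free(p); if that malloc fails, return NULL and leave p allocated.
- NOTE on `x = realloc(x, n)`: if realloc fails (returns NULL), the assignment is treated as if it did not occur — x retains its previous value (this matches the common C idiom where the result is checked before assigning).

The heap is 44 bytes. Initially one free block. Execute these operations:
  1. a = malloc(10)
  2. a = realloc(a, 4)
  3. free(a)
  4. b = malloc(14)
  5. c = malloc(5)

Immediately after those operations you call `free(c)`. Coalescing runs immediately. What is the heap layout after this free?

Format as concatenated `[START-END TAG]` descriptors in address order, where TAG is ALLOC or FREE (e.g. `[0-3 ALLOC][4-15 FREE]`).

Answer: [0-13 ALLOC][14-43 FREE]

Derivation:
Op 1: a = malloc(10) -> a = 0; heap: [0-9 ALLOC][10-43 FREE]
Op 2: a = realloc(a, 4) -> a = 0; heap: [0-3 ALLOC][4-43 FREE]
Op 3: free(a) -> (freed a); heap: [0-43 FREE]
Op 4: b = malloc(14) -> b = 0; heap: [0-13 ALLOC][14-43 FREE]
Op 5: c = malloc(5) -> c = 14; heap: [0-13 ALLOC][14-18 ALLOC][19-43 FREE]
free(c): c = 14 -> block [14-18 ALLOC]; mark free, coalesce with adjacent free neighbors -> [0-13 ALLOC][14-43 FREE]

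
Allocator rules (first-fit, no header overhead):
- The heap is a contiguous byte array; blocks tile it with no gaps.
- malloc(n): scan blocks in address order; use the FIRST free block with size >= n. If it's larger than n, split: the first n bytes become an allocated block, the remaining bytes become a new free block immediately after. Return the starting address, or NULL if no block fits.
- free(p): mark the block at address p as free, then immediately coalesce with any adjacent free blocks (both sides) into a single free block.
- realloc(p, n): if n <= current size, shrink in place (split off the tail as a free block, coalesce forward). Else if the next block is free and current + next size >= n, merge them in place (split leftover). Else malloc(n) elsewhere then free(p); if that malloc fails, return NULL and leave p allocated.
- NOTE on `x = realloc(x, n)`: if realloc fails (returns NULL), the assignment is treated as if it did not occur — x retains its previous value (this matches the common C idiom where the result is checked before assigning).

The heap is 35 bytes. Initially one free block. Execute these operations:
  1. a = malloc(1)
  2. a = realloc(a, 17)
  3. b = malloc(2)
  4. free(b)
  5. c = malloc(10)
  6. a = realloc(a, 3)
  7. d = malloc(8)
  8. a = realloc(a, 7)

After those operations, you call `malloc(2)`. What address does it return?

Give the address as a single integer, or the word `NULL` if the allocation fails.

Answer: 0

Derivation:
Op 1: a = malloc(1) -> a = 0; heap: [0-0 ALLOC][1-34 FREE]
Op 2: a = realloc(a, 17) -> a = 0; heap: [0-16 ALLOC][17-34 FREE]
Op 3: b = malloc(2) -> b = 17; heap: [0-16 ALLOC][17-18 ALLOC][19-34 FREE]
Op 4: free(b) -> (freed b); heap: [0-16 ALLOC][17-34 FREE]
Op 5: c = malloc(10) -> c = 17; heap: [0-16 ALLOC][17-26 ALLOC][27-34 FREE]
Op 6: a = realloc(a, 3) -> a = 0; heap: [0-2 ALLOC][3-16 FREE][17-26 ALLOC][27-34 FREE]
Op 7: d = malloc(8) -> d = 3; heap: [0-2 ALLOC][3-10 ALLOC][11-16 FREE][17-26 ALLOC][27-34 FREE]
Op 8: a = realloc(a, 7) -> a = 27; heap: [0-2 FREE][3-10 ALLOC][11-16 FREE][17-26 ALLOC][27-33 ALLOC][34-34 FREE]
malloc(2): first-fit scan over [0-2 FREE][3-10 ALLOC][11-16 FREE][17-26 ALLOC][27-33 ALLOC][34-34 FREE] -> 0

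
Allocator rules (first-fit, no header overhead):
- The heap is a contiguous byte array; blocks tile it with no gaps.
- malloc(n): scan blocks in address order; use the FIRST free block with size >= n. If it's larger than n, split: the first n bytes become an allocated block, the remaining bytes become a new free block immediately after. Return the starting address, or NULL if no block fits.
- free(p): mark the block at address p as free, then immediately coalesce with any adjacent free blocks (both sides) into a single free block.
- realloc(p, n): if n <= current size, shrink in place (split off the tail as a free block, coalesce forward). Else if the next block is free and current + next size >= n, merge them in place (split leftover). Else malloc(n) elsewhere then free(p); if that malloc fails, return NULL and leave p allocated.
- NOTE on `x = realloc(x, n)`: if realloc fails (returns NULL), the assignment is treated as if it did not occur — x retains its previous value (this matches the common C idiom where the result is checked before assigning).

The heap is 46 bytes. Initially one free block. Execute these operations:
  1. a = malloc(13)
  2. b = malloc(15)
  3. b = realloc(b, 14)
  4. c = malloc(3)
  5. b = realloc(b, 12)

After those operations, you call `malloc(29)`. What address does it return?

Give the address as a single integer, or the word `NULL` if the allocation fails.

Op 1: a = malloc(13) -> a = 0; heap: [0-12 ALLOC][13-45 FREE]
Op 2: b = malloc(15) -> b = 13; heap: [0-12 ALLOC][13-27 ALLOC][28-45 FREE]
Op 3: b = realloc(b, 14) -> b = 13; heap: [0-12 ALLOC][13-26 ALLOC][27-45 FREE]
Op 4: c = malloc(3) -> c = 27; heap: [0-12 ALLOC][13-26 ALLOC][27-29 ALLOC][30-45 FREE]
Op 5: b = realloc(b, 12) -> b = 13; heap: [0-12 ALLOC][13-24 ALLOC][25-26 FREE][27-29 ALLOC][30-45 FREE]
malloc(29): first-fit scan over [0-12 ALLOC][13-24 ALLOC][25-26 FREE][27-29 ALLOC][30-45 FREE] -> NULL

Answer: NULL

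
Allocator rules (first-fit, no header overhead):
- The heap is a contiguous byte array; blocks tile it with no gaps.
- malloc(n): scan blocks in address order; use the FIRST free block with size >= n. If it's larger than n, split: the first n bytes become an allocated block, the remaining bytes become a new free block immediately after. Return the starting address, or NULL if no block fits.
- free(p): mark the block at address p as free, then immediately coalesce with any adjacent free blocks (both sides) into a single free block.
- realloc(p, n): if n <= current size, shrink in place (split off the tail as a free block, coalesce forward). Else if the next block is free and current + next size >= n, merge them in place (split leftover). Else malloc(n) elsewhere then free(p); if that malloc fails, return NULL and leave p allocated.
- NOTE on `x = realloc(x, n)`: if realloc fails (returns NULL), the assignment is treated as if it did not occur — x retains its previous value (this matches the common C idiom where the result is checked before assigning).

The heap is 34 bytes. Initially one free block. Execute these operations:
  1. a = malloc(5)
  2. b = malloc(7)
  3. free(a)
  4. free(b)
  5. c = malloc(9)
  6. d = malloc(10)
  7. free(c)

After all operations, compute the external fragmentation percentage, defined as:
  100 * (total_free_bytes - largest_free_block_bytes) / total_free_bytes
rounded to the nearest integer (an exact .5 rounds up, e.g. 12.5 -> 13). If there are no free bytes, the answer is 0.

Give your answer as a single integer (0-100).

Op 1: a = malloc(5) -> a = 0; heap: [0-4 ALLOC][5-33 FREE]
Op 2: b = malloc(7) -> b = 5; heap: [0-4 ALLOC][5-11 ALLOC][12-33 FREE]
Op 3: free(a) -> (freed a); heap: [0-4 FREE][5-11 ALLOC][12-33 FREE]
Op 4: free(b) -> (freed b); heap: [0-33 FREE]
Op 5: c = malloc(9) -> c = 0; heap: [0-8 ALLOC][9-33 FREE]
Op 6: d = malloc(10) -> d = 9; heap: [0-8 ALLOC][9-18 ALLOC][19-33 FREE]
Op 7: free(c) -> (freed c); heap: [0-8 FREE][9-18 ALLOC][19-33 FREE]
Free blocks: [9 15] total_free=24 largest=15 -> 100*(24-15)/24 = 900/24 = 37.5 -> rounds to 38

Answer: 38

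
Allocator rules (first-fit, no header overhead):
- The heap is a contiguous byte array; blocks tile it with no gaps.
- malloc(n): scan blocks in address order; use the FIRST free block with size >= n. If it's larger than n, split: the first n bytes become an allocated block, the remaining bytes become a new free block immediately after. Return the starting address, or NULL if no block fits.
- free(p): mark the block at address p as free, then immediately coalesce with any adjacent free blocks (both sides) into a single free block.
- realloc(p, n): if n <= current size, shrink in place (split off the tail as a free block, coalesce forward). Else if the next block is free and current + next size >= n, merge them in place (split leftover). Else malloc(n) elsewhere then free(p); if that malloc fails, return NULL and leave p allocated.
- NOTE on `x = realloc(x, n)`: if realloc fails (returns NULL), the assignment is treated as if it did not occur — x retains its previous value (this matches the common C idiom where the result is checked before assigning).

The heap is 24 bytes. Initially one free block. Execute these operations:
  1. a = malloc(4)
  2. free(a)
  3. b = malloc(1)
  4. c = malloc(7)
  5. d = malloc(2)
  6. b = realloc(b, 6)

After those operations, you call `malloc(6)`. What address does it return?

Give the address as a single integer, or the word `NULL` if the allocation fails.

Answer: 16

Derivation:
Op 1: a = malloc(4) -> a = 0; heap: [0-3 ALLOC][4-23 FREE]
Op 2: free(a) -> (freed a); heap: [0-23 FREE]
Op 3: b = malloc(1) -> b = 0; heap: [0-0 ALLOC][1-23 FREE]
Op 4: c = malloc(7) -> c = 1; heap: [0-0 ALLOC][1-7 ALLOC][8-23 FREE]
Op 5: d = malloc(2) -> d = 8; heap: [0-0 ALLOC][1-7 ALLOC][8-9 ALLOC][10-23 FREE]
Op 6: b = realloc(b, 6) -> b = 10; heap: [0-0 FREE][1-7 ALLOC][8-9 ALLOC][10-15 ALLOC][16-23 FREE]
malloc(6): first-fit scan over [0-0 FREE][1-7 ALLOC][8-9 ALLOC][10-15 ALLOC][16-23 FREE] -> 16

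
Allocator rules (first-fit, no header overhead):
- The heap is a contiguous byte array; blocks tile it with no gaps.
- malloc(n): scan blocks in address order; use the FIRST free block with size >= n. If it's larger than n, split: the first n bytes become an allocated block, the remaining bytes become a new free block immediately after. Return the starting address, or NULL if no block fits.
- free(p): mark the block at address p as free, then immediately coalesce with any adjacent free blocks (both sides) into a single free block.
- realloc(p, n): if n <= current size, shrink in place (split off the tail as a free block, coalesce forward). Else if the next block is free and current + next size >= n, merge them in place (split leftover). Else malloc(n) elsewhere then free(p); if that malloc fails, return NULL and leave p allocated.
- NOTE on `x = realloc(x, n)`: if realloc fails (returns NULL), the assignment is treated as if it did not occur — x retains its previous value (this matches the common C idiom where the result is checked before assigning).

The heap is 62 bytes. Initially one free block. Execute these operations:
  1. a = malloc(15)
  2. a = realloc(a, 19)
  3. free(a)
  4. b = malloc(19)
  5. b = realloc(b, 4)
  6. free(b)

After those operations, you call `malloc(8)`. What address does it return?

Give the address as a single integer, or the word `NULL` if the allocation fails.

Op 1: a = malloc(15) -> a = 0; heap: [0-14 ALLOC][15-61 FREE]
Op 2: a = realloc(a, 19) -> a = 0; heap: [0-18 ALLOC][19-61 FREE]
Op 3: free(a) -> (freed a); heap: [0-61 FREE]
Op 4: b = malloc(19) -> b = 0; heap: [0-18 ALLOC][19-61 FREE]
Op 5: b = realloc(b, 4) -> b = 0; heap: [0-3 ALLOC][4-61 FREE]
Op 6: free(b) -> (freed b); heap: [0-61 FREE]
malloc(8): first-fit scan over [0-61 FREE] -> 0

Answer: 0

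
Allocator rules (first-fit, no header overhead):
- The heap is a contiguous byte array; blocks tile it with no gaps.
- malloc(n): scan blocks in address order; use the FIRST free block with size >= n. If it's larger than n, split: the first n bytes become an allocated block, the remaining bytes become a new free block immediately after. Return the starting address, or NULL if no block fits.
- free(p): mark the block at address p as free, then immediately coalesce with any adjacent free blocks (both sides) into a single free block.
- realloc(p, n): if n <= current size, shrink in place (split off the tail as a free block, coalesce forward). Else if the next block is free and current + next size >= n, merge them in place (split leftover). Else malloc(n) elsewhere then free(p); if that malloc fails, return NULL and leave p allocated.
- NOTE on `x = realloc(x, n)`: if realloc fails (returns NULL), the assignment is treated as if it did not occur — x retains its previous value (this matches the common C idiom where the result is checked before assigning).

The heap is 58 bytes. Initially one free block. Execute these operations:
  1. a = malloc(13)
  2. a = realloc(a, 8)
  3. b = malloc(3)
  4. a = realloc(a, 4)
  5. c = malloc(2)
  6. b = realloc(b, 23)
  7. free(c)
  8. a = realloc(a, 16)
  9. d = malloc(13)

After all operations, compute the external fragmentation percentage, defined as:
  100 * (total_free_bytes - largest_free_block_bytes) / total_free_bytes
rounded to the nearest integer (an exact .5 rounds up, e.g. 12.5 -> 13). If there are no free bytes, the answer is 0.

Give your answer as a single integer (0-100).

Op 1: a = malloc(13) -> a = 0; heap: [0-12 ALLOC][13-57 FREE]
Op 2: a = realloc(a, 8) -> a = 0; heap: [0-7 ALLOC][8-57 FREE]
Op 3: b = malloc(3) -> b = 8; heap: [0-7 ALLOC][8-10 ALLOC][11-57 FREE]
Op 4: a = realloc(a, 4) -> a = 0; heap: [0-3 ALLOC][4-7 FREE][8-10 ALLOC][11-57 FREE]
Op 5: c = malloc(2) -> c = 4; heap: [0-3 ALLOC][4-5 ALLOC][6-7 FREE][8-10 ALLOC][11-57 FREE]
Op 6: b = realloc(b, 23) -> b = 8; heap: [0-3 ALLOC][4-5 ALLOC][6-7 FREE][8-30 ALLOC][31-57 FREE]
Op 7: free(c) -> (freed c); heap: [0-3 ALLOC][4-7 FREE][8-30 ALLOC][31-57 FREE]
Op 8: a = realloc(a, 16) -> a = 31; heap: [0-7 FREE][8-30 ALLOC][31-46 ALLOC][47-57 FREE]
Op 9: d = malloc(13) -> d = NULL; heap: [0-7 FREE][8-30 ALLOC][31-46 ALLOC][47-57 FREE]
Free blocks: [8 11] total_free=19 largest=11 -> 100*(19-11)/19 = 800/19 ≈ 42.105 -> rounds to 42

Answer: 42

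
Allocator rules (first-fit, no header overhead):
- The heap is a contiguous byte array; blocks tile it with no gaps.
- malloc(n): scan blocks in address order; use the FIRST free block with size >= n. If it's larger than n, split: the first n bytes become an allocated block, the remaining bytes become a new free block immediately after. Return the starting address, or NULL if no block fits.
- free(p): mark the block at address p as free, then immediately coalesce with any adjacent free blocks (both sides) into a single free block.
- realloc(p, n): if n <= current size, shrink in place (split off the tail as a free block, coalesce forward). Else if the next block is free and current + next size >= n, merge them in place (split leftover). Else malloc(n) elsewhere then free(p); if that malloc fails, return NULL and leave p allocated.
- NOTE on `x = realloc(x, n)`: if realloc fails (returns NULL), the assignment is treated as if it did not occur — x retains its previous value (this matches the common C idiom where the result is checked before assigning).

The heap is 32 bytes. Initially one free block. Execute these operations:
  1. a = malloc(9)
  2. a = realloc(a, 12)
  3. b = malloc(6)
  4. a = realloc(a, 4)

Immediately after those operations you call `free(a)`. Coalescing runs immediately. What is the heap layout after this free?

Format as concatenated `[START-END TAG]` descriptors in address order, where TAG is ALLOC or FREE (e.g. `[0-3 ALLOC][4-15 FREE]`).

Answer: [0-11 FREE][12-17 ALLOC][18-31 FREE]

Derivation:
Op 1: a = malloc(9) -> a = 0; heap: [0-8 ALLOC][9-31 FREE]
Op 2: a = realloc(a, 12) -> a = 0; heap: [0-11 ALLOC][12-31 FREE]
Op 3: b = malloc(6) -> b = 12; heap: [0-11 ALLOC][12-17 ALLOC][18-31 FREE]
Op 4: a = realloc(a, 4) -> a = 0; heap: [0-3 ALLOC][4-11 FREE][12-17 ALLOC][18-31 FREE]
free(a): a = 0 -> block [0-3 ALLOC]; mark free, coalesce with adjacent free neighbors -> [0-11 FREE][12-17 ALLOC][18-31 FREE]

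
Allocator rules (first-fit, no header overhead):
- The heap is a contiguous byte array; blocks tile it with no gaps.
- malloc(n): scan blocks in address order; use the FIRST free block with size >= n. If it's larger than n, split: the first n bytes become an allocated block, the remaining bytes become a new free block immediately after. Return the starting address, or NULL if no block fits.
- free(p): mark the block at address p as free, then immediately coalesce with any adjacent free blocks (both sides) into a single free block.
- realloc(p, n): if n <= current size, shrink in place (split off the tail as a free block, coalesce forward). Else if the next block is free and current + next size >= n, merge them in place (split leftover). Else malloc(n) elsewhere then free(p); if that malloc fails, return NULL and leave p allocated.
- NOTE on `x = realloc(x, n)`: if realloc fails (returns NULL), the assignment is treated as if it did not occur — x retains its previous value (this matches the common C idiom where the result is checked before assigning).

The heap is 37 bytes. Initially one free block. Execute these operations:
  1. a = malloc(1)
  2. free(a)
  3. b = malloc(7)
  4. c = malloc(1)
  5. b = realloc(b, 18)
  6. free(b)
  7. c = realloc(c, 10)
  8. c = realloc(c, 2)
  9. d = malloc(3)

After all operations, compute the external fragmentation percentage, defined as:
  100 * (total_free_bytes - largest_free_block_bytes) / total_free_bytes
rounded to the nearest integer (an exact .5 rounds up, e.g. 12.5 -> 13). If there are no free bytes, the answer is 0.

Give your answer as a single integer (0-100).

Answer: 13

Derivation:
Op 1: a = malloc(1) -> a = 0; heap: [0-0 ALLOC][1-36 FREE]
Op 2: free(a) -> (freed a); heap: [0-36 FREE]
Op 3: b = malloc(7) -> b = 0; heap: [0-6 ALLOC][7-36 FREE]
Op 4: c = malloc(1) -> c = 7; heap: [0-6 ALLOC][7-7 ALLOC][8-36 FREE]
Op 5: b = realloc(b, 18) -> b = 8; heap: [0-6 FREE][7-7 ALLOC][8-25 ALLOC][26-36 FREE]
Op 6: free(b) -> (freed b); heap: [0-6 FREE][7-7 ALLOC][8-36 FREE]
Op 7: c = realloc(c, 10) -> c = 7; heap: [0-6 FREE][7-16 ALLOC][17-36 FREE]
Op 8: c = realloc(c, 2) -> c = 7; heap: [0-6 FREE][7-8 ALLOC][9-36 FREE]
Op 9: d = malloc(3) -> d = 0; heap: [0-2 ALLOC][3-6 FREE][7-8 ALLOC][9-36 FREE]
Free blocks: [4 28] total_free=32 largest=28 -> 100*(32-28)/32 = 400/32 = 12.5 -> rounds to 13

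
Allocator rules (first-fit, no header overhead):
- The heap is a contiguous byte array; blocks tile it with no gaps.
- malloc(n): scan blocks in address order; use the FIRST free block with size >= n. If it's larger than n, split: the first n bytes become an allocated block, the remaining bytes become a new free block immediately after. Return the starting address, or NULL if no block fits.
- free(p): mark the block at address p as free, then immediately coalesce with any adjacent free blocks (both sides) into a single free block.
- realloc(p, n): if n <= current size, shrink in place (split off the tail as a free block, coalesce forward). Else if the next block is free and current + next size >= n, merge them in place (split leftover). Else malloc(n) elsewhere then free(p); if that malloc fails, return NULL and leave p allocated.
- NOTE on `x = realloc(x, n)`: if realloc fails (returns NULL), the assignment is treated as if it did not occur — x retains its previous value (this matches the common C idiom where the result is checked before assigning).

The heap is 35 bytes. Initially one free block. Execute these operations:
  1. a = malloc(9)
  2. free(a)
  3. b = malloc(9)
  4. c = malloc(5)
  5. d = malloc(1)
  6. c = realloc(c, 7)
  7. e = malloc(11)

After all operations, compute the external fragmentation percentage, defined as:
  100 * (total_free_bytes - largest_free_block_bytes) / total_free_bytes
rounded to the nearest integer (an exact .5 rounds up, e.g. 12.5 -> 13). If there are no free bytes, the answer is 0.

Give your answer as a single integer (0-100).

Op 1: a = malloc(9) -> a = 0; heap: [0-8 ALLOC][9-34 FREE]
Op 2: free(a) -> (freed a); heap: [0-34 FREE]
Op 3: b = malloc(9) -> b = 0; heap: [0-8 ALLOC][9-34 FREE]
Op 4: c = malloc(5) -> c = 9; heap: [0-8 ALLOC][9-13 ALLOC][14-34 FREE]
Op 5: d = malloc(1) -> d = 14; heap: [0-8 ALLOC][9-13 ALLOC][14-14 ALLOC][15-34 FREE]
Op 6: c = realloc(c, 7) -> c = 15; heap: [0-8 ALLOC][9-13 FREE][14-14 ALLOC][15-21 ALLOC][22-34 FREE]
Op 7: e = malloc(11) -> e = 22; heap: [0-8 ALLOC][9-13 FREE][14-14 ALLOC][15-21 ALLOC][22-32 ALLOC][33-34 FREE]
Free blocks: [5 2] total_free=7 largest=5 -> 100*(7-5)/7 = 200/7 ≈ 28.571 -> rounds to 29

Answer: 29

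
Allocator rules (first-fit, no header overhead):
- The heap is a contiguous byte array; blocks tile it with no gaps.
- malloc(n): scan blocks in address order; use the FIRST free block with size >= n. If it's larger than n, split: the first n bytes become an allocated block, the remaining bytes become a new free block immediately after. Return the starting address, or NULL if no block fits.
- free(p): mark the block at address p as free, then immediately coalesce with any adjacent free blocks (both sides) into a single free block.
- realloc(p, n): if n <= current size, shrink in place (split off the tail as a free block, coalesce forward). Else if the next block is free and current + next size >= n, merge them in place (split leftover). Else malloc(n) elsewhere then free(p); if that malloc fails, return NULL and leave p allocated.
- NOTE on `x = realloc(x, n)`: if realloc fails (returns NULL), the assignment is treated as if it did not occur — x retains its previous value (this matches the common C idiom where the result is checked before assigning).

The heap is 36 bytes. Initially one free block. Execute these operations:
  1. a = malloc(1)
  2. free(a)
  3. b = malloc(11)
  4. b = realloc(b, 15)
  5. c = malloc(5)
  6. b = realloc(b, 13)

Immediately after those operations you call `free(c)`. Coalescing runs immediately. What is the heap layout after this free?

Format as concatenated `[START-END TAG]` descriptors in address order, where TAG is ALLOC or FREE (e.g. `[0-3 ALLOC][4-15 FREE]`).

Op 1: a = malloc(1) -> a = 0; heap: [0-0 ALLOC][1-35 FREE]
Op 2: free(a) -> (freed a); heap: [0-35 FREE]
Op 3: b = malloc(11) -> b = 0; heap: [0-10 ALLOC][11-35 FREE]
Op 4: b = realloc(b, 15) -> b = 0; heap: [0-14 ALLOC][15-35 FREE]
Op 5: c = malloc(5) -> c = 15; heap: [0-14 ALLOC][15-19 ALLOC][20-35 FREE]
Op 6: b = realloc(b, 13) -> b = 0; heap: [0-12 ALLOC][13-14 FREE][15-19 ALLOC][20-35 FREE]
free(c): c = 15 -> block [15-19 ALLOC]; mark free, coalesce with adjacent free neighbors -> [0-12 ALLOC][13-35 FREE]

Answer: [0-12 ALLOC][13-35 FREE]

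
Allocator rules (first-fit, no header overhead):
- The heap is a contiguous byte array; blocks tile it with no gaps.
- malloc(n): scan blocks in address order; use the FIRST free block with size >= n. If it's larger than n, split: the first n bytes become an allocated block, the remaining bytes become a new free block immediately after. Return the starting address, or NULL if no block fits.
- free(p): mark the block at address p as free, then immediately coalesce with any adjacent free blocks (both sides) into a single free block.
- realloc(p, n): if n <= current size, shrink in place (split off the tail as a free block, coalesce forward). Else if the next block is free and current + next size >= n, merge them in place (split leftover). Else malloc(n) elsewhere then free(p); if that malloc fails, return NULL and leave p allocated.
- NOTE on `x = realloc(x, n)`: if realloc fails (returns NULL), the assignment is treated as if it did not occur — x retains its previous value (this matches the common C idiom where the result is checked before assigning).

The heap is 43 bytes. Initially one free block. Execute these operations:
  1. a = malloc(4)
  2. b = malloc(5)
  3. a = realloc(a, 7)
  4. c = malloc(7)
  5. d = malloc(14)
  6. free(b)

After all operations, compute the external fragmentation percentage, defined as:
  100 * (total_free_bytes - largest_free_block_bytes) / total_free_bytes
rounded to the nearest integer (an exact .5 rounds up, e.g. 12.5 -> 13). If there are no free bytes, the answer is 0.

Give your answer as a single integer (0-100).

Op 1: a = malloc(4) -> a = 0; heap: [0-3 ALLOC][4-42 FREE]
Op 2: b = malloc(5) -> b = 4; heap: [0-3 ALLOC][4-8 ALLOC][9-42 FREE]
Op 3: a = realloc(a, 7) -> a = 9; heap: [0-3 FREE][4-8 ALLOC][9-15 ALLOC][16-42 FREE]
Op 4: c = malloc(7) -> c = 16; heap: [0-3 FREE][4-8 ALLOC][9-15 ALLOC][16-22 ALLOC][23-42 FREE]
Op 5: d = malloc(14) -> d = 23; heap: [0-3 FREE][4-8 ALLOC][9-15 ALLOC][16-22 ALLOC][23-36 ALLOC][37-42 FREE]
Op 6: free(b) -> (freed b); heap: [0-8 FREE][9-15 ALLOC][16-22 ALLOC][23-36 ALLOC][37-42 FREE]
Free blocks: [9 6] total_free=15 largest=9 -> 100*(15-9)/15 = 600/15 = 40

Answer: 40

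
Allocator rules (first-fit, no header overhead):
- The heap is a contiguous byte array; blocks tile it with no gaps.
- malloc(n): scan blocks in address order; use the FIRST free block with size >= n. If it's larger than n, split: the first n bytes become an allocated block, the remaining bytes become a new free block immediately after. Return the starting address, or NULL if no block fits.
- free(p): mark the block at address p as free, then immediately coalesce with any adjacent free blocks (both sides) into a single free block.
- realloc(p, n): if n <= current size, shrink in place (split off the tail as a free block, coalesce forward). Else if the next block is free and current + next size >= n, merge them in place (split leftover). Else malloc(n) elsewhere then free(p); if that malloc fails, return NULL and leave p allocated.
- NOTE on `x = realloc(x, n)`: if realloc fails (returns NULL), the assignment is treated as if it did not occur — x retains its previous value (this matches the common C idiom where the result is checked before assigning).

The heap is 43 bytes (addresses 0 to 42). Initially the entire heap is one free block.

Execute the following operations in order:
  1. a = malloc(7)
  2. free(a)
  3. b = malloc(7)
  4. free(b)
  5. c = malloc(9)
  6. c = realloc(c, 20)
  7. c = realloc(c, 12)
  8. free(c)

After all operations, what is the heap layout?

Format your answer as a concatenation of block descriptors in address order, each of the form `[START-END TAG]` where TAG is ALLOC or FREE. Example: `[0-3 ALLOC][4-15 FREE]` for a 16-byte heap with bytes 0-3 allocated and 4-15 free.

Op 1: a = malloc(7) -> a = 0; heap: [0-6 ALLOC][7-42 FREE]
Op 2: free(a) -> (freed a); heap: [0-42 FREE]
Op 3: b = malloc(7) -> b = 0; heap: [0-6 ALLOC][7-42 FREE]
Op 4: free(b) -> (freed b); heap: [0-42 FREE]
Op 5: c = malloc(9) -> c = 0; heap: [0-8 ALLOC][9-42 FREE]
Op 6: c = realloc(c, 20) -> c = 0; heap: [0-19 ALLOC][20-42 FREE]
Op 7: c = realloc(c, 12) -> c = 0; heap: [0-11 ALLOC][12-42 FREE]
Op 8: free(c) -> (freed c); heap: [0-42 FREE]

Answer: [0-42 FREE]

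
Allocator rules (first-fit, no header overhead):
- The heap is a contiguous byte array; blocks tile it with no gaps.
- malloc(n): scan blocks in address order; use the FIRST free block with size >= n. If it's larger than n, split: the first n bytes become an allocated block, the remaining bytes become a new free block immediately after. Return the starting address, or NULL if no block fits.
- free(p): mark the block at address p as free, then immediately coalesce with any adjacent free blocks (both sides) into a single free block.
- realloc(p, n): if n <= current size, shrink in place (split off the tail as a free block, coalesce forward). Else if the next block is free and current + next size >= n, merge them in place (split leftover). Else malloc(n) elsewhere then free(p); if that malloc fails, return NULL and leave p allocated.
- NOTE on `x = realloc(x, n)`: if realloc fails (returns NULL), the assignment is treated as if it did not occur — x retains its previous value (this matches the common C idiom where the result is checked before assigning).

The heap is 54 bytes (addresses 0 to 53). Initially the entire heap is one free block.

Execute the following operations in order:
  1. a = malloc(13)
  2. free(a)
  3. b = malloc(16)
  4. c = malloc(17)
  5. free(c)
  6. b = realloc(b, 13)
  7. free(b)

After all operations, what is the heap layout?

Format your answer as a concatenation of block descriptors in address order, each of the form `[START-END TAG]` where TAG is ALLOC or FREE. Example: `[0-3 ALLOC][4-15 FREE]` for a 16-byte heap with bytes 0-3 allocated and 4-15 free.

Op 1: a = malloc(13) -> a = 0; heap: [0-12 ALLOC][13-53 FREE]
Op 2: free(a) -> (freed a); heap: [0-53 FREE]
Op 3: b = malloc(16) -> b = 0; heap: [0-15 ALLOC][16-53 FREE]
Op 4: c = malloc(17) -> c = 16; heap: [0-15 ALLOC][16-32 ALLOC][33-53 FREE]
Op 5: free(c) -> (freed c); heap: [0-15 ALLOC][16-53 FREE]
Op 6: b = realloc(b, 13) -> b = 0; heap: [0-12 ALLOC][13-53 FREE]
Op 7: free(b) -> (freed b); heap: [0-53 FREE]

Answer: [0-53 FREE]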